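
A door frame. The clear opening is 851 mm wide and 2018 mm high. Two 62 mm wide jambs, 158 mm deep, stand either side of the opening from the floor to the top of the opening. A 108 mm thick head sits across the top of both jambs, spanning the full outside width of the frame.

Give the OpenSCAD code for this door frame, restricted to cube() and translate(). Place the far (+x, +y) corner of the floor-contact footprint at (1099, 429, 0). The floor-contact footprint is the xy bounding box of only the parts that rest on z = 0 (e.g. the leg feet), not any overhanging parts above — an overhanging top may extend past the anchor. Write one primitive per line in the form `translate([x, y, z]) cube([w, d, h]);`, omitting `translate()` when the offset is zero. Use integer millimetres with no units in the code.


translate([124, 271, 0]) cube([62, 158, 2018]);
translate([1037, 271, 0]) cube([62, 158, 2018]);
translate([124, 271, 2018]) cube([975, 158, 108]);


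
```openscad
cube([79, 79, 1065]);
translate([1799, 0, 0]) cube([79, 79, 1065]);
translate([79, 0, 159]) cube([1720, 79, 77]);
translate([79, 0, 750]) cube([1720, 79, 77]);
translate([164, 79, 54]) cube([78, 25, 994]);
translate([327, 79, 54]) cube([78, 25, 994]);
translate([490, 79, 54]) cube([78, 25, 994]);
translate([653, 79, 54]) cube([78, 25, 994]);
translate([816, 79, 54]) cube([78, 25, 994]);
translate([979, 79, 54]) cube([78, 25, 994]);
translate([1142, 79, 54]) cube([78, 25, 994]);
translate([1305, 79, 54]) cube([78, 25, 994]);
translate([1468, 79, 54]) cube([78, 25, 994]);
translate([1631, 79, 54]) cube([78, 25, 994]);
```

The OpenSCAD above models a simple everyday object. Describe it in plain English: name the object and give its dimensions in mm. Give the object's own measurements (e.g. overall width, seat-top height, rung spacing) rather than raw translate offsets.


A fence section. Two 79×79 mm posts, 1065 mm tall, stand on the floor with a clear span of 1720 mm between their inner faces. Two horizontal rails of 79×77 mm section span the gap between the posts with their undersides at z = 159 mm and z = 750 mm, flush with the posts' −y face. 10 pickets, each 78 mm wide, 25 mm thick and 994 mm tall, are fixed to the +y face of the rails with their bottoms at z = 54 mm, spaced across the span with a 85 mm gap after the −x post and between neighbouring pickets, with 90 mm left before the +x post.


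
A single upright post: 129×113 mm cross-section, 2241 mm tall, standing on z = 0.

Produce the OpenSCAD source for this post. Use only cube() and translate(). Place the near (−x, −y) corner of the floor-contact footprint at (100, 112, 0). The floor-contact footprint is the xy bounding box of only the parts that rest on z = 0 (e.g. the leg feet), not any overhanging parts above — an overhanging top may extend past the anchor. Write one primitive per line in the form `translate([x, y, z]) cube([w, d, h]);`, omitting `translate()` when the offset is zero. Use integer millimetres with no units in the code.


translate([100, 112, 0]) cube([129, 113, 2241]);


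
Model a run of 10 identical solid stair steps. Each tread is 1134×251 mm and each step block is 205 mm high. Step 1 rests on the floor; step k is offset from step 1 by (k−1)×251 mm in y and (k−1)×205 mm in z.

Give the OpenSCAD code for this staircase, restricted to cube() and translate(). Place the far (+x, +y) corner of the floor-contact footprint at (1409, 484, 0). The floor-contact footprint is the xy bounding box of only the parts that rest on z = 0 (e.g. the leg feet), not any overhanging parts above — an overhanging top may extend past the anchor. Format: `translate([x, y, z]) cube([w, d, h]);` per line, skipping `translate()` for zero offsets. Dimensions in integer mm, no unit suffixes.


translate([275, 233, 0]) cube([1134, 251, 205]);
translate([275, 484, 205]) cube([1134, 251, 205]);
translate([275, 735, 410]) cube([1134, 251, 205]);
translate([275, 986, 615]) cube([1134, 251, 205]);
translate([275, 1237, 820]) cube([1134, 251, 205]);
translate([275, 1488, 1025]) cube([1134, 251, 205]);
translate([275, 1739, 1230]) cube([1134, 251, 205]);
translate([275, 1990, 1435]) cube([1134, 251, 205]);
translate([275, 2241, 1640]) cube([1134, 251, 205]);
translate([275, 2492, 1845]) cube([1134, 251, 205]);


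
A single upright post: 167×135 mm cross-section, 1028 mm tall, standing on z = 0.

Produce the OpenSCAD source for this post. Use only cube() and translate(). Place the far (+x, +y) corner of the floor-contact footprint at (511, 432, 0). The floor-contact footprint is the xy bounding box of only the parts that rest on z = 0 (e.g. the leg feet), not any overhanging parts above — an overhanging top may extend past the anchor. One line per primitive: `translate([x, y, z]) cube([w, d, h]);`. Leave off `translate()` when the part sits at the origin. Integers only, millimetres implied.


translate([344, 297, 0]) cube([167, 135, 1028]);


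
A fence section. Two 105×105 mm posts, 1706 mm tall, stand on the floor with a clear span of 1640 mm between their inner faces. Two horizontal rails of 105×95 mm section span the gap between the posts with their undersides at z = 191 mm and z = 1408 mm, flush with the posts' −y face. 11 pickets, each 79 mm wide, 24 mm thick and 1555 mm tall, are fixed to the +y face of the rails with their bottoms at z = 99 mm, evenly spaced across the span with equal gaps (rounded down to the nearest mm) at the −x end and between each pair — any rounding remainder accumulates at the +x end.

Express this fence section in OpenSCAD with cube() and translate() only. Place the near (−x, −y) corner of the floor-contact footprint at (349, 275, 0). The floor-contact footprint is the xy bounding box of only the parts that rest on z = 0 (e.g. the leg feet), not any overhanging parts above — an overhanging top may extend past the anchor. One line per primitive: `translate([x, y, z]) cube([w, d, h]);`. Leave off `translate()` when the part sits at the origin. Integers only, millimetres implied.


translate([349, 275, 0]) cube([105, 105, 1706]);
translate([2094, 275, 0]) cube([105, 105, 1706]);
translate([454, 275, 191]) cube([1640, 105, 95]);
translate([454, 275, 1408]) cube([1640, 105, 95]);
translate([518, 380, 99]) cube([79, 24, 1555]);
translate([661, 380, 99]) cube([79, 24, 1555]);
translate([804, 380, 99]) cube([79, 24, 1555]);
translate([947, 380, 99]) cube([79, 24, 1555]);
translate([1090, 380, 99]) cube([79, 24, 1555]);
translate([1233, 380, 99]) cube([79, 24, 1555]);
translate([1376, 380, 99]) cube([79, 24, 1555]);
translate([1519, 380, 99]) cube([79, 24, 1555]);
translate([1662, 380, 99]) cube([79, 24, 1555]);
translate([1805, 380, 99]) cube([79, 24, 1555]);
translate([1948, 380, 99]) cube([79, 24, 1555]);


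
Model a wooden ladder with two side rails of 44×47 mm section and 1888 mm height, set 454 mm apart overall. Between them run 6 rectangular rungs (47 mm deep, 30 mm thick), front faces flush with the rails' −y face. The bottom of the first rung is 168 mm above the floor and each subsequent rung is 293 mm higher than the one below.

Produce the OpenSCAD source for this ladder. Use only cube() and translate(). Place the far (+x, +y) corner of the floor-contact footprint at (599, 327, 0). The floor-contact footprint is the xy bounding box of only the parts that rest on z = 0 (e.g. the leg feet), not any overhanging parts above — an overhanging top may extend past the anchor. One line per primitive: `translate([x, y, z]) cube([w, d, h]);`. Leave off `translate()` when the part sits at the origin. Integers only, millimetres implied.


// rung span = 454 - 2*44 = 366
// rung[k] z = 168 + k*293
translate([145, 280, 0]) cube([44, 47, 1888]);
translate([555, 280, 0]) cube([44, 47, 1888]);
translate([189, 280, 168]) cube([366, 47, 30]);
translate([189, 280, 461]) cube([366, 47, 30]);
translate([189, 280, 754]) cube([366, 47, 30]);
translate([189, 280, 1047]) cube([366, 47, 30]);
translate([189, 280, 1340]) cube([366, 47, 30]);
translate([189, 280, 1633]) cube([366, 47, 30]);


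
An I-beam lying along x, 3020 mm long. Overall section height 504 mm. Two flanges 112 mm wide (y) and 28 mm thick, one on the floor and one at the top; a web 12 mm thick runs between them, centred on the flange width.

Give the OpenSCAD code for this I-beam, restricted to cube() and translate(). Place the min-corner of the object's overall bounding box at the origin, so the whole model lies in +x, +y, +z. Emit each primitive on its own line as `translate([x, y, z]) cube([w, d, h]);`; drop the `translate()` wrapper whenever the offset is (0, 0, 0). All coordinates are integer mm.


cube([3020, 112, 28]);
translate([0, 50, 28]) cube([3020, 12, 448]);
translate([0, 0, 476]) cube([3020, 112, 28]);


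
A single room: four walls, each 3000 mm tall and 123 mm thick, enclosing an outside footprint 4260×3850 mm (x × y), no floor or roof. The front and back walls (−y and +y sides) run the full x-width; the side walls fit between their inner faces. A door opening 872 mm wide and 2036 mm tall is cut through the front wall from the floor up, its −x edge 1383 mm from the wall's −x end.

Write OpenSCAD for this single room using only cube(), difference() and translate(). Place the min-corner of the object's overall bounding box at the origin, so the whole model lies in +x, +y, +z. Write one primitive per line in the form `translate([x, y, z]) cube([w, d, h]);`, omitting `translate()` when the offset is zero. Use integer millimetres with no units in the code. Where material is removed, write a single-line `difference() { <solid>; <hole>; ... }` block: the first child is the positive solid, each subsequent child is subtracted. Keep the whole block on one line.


difference() { cube([4260, 123, 3000]); translate([1383, 0, 0]) cube([872, 123, 2036]); }
translate([0, 3727, 0]) cube([4260, 123, 3000]);
translate([0, 123, 0]) cube([123, 3604, 3000]);
translate([4137, 123, 0]) cube([123, 3604, 3000]);


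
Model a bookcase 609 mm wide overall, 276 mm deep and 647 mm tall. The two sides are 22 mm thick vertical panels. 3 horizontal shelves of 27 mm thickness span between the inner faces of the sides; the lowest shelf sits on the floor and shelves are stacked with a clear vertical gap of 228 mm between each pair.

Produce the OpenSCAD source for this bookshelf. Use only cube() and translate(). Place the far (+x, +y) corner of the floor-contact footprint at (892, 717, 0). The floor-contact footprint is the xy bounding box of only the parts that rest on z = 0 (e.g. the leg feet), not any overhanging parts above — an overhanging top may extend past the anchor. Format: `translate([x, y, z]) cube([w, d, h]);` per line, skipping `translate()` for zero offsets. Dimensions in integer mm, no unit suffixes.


translate([283, 441, 0]) cube([22, 276, 647]);
translate([870, 441, 0]) cube([22, 276, 647]);
translate([305, 441, 0]) cube([565, 276, 27]);
translate([305, 441, 255]) cube([565, 276, 27]);
translate([305, 441, 510]) cube([565, 276, 27]);


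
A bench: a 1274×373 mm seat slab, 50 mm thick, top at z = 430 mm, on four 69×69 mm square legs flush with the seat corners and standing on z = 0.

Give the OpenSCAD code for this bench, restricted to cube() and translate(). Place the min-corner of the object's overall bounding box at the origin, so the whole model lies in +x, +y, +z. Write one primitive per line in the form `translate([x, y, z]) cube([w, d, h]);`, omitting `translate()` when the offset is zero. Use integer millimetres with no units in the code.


// leg_h = 430 − 50 = 380
translate([0, 0, 380]) cube([1274, 373, 50]);
cube([69, 69, 380]);
translate([0, 304, 0]) cube([69, 69, 380]);
translate([1205, 0, 0]) cube([69, 69, 380]);
translate([1205, 304, 0]) cube([69, 69, 380]);


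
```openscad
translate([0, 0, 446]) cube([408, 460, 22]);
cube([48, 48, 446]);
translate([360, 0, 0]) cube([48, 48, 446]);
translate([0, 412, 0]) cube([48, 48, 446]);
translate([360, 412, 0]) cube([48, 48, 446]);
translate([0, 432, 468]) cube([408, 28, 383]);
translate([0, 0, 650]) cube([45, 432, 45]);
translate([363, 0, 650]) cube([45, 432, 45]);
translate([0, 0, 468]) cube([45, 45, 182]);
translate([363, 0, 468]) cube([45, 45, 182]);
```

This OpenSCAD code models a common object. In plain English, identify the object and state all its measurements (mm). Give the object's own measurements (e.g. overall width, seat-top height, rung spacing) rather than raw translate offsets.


A chair. The seat is a 408×460×22 mm slab with its top at z = 468 mm, on four 48×48 mm corner legs (flush with the seat edges, standing on z = 0). A flat backrest 28 mm thick, 383 mm tall, spans the full seat width and rises from the seat top along its +y edge, rear face flush with the rear of the seat. Two armrests of 45×45 mm section run along each side from the seat's front edge to the front of the backrest, top faces 227 mm above the seat top and outer faces flush with the seat's x-edges; a 45×45 mm post under the front of each armrest stands on the seat at the front corner.


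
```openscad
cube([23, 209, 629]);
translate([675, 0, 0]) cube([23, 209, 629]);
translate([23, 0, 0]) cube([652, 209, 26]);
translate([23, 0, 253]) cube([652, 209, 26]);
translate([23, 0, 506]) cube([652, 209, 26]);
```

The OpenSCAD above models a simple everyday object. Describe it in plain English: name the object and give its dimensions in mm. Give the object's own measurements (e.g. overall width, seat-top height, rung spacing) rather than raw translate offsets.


An open bookshelf. Two side panels, each 23 mm thick, 209 mm deep and 629 mm tall, stand 698 mm apart (outside-to-outside). Between them sit 3 shelves, each 26 mm thick and 209 mm deep, spanning the full gap between the sides. The bottom shelf rests on the floor (its underside at z = 0) and the clear gap between one shelf's top and the next shelf's underside is 227 mm.


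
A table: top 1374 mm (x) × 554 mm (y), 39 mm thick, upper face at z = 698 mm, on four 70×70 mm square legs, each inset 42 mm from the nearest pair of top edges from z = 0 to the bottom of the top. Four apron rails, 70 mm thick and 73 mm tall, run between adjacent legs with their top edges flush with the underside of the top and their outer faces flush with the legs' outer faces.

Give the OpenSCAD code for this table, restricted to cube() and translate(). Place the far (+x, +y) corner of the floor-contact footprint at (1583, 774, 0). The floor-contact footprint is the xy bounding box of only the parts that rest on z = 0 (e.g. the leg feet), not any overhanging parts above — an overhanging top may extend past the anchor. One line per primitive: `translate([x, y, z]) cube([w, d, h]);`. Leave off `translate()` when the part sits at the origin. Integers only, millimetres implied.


// leg_h = 698 - 39 = 659
// apron z = 659 - 73 = 586
translate([251, 262, 659]) cube([1374, 554, 39]);
translate([293, 304, 0]) cube([70, 70, 659]);
translate([1513, 304, 0]) cube([70, 70, 659]);
translate([293, 704, 0]) cube([70, 70, 659]);
translate([1513, 704, 0]) cube([70, 70, 659]);
translate([363, 304, 586]) cube([1150, 70, 73]);
translate([363, 704, 586]) cube([1150, 70, 73]);
translate([293, 374, 586]) cube([70, 330, 73]);
translate([1513, 374, 586]) cube([70, 330, 73]);


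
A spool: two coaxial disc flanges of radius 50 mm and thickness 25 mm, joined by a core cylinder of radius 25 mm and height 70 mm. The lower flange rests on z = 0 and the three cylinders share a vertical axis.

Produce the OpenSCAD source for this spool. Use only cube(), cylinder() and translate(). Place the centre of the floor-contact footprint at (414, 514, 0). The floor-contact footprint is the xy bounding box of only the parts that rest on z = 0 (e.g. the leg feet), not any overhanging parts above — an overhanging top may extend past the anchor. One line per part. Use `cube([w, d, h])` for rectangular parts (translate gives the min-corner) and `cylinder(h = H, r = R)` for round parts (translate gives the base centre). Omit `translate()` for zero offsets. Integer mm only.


translate([414, 514, 0]) cylinder(h = 25, r = 50);
translate([414, 514, 25]) cylinder(h = 70, r = 25);
translate([414, 514, 95]) cylinder(h = 25, r = 50);


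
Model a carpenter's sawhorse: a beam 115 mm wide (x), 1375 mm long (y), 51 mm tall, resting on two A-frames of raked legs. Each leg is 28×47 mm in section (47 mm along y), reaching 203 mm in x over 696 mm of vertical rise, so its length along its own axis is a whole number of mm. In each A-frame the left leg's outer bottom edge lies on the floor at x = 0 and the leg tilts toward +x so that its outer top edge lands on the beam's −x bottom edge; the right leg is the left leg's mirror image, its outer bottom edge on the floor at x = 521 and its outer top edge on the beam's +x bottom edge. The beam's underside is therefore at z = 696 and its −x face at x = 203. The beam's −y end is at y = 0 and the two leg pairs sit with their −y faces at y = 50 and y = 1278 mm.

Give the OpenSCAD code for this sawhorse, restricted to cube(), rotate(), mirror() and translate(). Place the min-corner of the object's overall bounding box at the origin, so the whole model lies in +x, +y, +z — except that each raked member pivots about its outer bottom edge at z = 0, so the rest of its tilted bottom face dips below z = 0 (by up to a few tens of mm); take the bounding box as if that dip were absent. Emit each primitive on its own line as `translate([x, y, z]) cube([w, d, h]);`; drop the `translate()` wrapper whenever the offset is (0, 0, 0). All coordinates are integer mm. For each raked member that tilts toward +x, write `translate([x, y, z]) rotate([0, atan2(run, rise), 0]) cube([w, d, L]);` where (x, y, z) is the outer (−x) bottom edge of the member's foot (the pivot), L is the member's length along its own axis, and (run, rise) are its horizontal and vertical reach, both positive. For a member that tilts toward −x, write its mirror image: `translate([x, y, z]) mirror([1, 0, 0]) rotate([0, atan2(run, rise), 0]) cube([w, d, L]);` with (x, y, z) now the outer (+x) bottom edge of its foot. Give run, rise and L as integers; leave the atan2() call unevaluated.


translate([203, 0, 696]) cube([115, 1375, 51]);
translate([0, 50, 0]) rotate([0, atan2(203, 696), 0]) cube([28, 47, 725]);
translate([521, 50, 0]) mirror([1, 0, 0]) rotate([0, atan2(203, 696), 0]) cube([28, 47, 725]);
translate([0, 1278, 0]) rotate([0, atan2(203, 696), 0]) cube([28, 47, 725]);
translate([521, 1278, 0]) mirror([1, 0, 0]) rotate([0, atan2(203, 696), 0]) cube([28, 47, 725]);


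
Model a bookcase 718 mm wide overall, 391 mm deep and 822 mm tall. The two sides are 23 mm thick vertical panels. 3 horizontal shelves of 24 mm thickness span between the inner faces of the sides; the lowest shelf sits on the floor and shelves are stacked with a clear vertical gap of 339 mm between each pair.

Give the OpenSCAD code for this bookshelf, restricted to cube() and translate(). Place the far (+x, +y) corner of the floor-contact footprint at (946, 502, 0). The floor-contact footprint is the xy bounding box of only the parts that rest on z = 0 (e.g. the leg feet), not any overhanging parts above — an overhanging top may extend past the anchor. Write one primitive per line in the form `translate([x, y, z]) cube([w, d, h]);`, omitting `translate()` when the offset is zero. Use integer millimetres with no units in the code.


translate([228, 111, 0]) cube([23, 391, 822]);
translate([923, 111, 0]) cube([23, 391, 822]);
translate([251, 111, 0]) cube([672, 391, 24]);
translate([251, 111, 363]) cube([672, 391, 24]);
translate([251, 111, 726]) cube([672, 391, 24]);


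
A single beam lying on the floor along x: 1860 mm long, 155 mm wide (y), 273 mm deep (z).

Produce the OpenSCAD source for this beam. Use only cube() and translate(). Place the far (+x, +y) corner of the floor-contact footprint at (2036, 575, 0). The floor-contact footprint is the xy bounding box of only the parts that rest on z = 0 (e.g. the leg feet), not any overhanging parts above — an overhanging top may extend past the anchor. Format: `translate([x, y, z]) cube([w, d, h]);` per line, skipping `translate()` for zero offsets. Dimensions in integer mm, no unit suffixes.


translate([176, 420, 0]) cube([1860, 155, 273]);


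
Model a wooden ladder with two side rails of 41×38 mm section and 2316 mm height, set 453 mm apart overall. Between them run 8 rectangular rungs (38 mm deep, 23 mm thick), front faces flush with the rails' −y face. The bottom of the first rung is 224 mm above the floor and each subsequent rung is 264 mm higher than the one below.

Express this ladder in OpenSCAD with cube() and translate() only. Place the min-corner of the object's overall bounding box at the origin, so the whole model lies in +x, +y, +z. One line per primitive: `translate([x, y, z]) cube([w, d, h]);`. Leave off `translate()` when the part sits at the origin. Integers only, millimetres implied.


cube([41, 38, 2316]);
translate([412, 0, 0]) cube([41, 38, 2316]);
translate([41, 0, 224]) cube([371, 38, 23]);
translate([41, 0, 488]) cube([371, 38, 23]);
translate([41, 0, 752]) cube([371, 38, 23]);
translate([41, 0, 1016]) cube([371, 38, 23]);
translate([41, 0, 1280]) cube([371, 38, 23]);
translate([41, 0, 1544]) cube([371, 38, 23]);
translate([41, 0, 1808]) cube([371, 38, 23]);
translate([41, 0, 2072]) cube([371, 38, 23]);


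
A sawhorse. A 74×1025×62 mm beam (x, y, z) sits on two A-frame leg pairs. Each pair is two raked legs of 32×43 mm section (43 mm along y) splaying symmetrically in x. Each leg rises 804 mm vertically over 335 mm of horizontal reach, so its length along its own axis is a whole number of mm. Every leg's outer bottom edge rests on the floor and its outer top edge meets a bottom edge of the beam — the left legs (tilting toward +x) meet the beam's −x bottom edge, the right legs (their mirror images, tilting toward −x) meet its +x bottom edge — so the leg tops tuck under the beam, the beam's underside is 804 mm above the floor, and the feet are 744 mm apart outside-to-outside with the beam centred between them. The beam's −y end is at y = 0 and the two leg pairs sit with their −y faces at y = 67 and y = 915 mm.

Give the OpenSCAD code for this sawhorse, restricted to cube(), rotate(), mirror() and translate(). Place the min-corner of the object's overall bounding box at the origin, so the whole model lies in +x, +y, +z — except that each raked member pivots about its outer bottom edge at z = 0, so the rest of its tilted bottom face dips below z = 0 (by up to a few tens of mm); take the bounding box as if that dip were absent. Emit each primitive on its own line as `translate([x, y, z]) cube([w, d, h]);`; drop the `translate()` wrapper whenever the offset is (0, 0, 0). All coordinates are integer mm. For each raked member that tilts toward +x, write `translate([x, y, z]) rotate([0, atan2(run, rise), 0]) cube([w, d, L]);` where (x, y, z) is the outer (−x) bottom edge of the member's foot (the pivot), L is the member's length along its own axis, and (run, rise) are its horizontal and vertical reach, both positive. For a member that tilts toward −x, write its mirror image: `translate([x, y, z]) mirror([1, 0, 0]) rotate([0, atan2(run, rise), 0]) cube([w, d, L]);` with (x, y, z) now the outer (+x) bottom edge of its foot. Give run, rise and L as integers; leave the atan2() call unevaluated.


translate([335, 0, 804]) cube([74, 1025, 62]);
translate([0, 67, 0]) rotate([0, atan2(335, 804), 0]) cube([32, 43, 871]);
translate([744, 67, 0]) mirror([1, 0, 0]) rotate([0, atan2(335, 804), 0]) cube([32, 43, 871]);
translate([0, 915, 0]) rotate([0, atan2(335, 804), 0]) cube([32, 43, 871]);
translate([744, 915, 0]) mirror([1, 0, 0]) rotate([0, atan2(335, 804), 0]) cube([32, 43, 871]);


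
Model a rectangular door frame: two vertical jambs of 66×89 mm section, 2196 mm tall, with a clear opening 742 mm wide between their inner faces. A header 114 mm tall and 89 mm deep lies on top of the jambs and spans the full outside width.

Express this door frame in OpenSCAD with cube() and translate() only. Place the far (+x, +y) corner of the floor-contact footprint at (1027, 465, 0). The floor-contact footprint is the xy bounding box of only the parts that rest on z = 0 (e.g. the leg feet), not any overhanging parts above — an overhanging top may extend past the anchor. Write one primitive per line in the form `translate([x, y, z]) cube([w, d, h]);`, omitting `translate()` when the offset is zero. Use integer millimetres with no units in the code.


translate([153, 376, 0]) cube([66, 89, 2196]);
translate([961, 376, 0]) cube([66, 89, 2196]);
translate([153, 376, 2196]) cube([874, 89, 114]);


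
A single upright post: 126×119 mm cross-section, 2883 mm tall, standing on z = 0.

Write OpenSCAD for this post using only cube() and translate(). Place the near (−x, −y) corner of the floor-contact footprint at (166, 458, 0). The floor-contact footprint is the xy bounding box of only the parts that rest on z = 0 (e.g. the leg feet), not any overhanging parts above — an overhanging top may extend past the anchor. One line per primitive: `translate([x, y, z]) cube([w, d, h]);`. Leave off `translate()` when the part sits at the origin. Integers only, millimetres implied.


translate([166, 458, 0]) cube([126, 119, 2883]);


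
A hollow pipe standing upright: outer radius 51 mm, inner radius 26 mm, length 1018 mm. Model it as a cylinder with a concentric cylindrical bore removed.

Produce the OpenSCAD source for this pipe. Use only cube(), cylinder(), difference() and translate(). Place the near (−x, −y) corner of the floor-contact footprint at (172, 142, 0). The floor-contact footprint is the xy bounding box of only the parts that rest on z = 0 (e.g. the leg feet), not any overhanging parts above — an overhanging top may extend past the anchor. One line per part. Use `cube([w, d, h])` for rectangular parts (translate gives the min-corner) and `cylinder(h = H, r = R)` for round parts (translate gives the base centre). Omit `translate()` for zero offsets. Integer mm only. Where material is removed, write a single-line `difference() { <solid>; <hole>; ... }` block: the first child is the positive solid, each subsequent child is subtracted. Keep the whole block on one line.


difference() { translate([223, 193, 0]) cylinder(h = 1018, r = 51); translate([223, 193, 0]) cylinder(h = 1018, r = 26); }


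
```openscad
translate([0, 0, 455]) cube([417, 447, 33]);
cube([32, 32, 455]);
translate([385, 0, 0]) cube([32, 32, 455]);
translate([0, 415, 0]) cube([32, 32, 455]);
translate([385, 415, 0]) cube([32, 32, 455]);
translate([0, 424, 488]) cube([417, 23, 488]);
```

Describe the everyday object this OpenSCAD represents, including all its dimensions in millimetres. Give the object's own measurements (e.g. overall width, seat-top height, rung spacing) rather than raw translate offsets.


A chair. The seat is a 417×447×33 mm slab with its top at z = 488 mm, on four 32×32 mm corner legs (flush with the seat edges, standing on z = 0). A flat backrest 23 mm thick, 488 mm tall, spans the full seat width and rises from the seat top along its +y edge, rear face flush with the rear of the seat.


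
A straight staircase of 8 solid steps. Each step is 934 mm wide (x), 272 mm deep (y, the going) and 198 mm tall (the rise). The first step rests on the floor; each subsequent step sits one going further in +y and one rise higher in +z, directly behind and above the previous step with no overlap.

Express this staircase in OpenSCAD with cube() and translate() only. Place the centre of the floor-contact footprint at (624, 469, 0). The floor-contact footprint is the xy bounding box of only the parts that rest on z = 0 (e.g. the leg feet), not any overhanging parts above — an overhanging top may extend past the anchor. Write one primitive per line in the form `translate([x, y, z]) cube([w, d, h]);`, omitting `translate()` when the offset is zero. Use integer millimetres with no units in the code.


translate([157, 333, 0]) cube([934, 272, 198]);
translate([157, 605, 198]) cube([934, 272, 198]);
translate([157, 877, 396]) cube([934, 272, 198]);
translate([157, 1149, 594]) cube([934, 272, 198]);
translate([157, 1421, 792]) cube([934, 272, 198]);
translate([157, 1693, 990]) cube([934, 272, 198]);
translate([157, 1965, 1188]) cube([934, 272, 198]);
translate([157, 2237, 1386]) cube([934, 272, 198]);


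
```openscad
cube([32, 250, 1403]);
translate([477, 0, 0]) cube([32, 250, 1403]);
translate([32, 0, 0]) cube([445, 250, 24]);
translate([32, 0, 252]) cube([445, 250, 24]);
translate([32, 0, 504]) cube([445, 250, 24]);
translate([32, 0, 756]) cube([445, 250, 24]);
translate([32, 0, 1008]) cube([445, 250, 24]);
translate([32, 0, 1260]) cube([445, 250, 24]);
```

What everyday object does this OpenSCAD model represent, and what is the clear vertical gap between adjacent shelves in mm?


A bookshelf. The clear shelf gap is 228 mm.

Two tall side panels with 6 horizontal boards between them — a bookshelf. The first two shelf undersides are at z = 0 and z = 252; with shelf thickness 24, the clear gap is 252 − 0 − 24 = 228 mm.


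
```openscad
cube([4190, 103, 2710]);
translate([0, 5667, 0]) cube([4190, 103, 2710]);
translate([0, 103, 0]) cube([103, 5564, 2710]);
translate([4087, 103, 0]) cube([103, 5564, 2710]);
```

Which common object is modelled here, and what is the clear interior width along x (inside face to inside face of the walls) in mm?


A house (or room) frame. The interior width is 3984 mm.

Four 2710 mm walls enclosing a rectangle with no floor or roof — a room or house frame. Outside width is 4190 mm and wall thickness is 103 mm, so the interior width is 4190 − 2 × 103 = 3984 mm.


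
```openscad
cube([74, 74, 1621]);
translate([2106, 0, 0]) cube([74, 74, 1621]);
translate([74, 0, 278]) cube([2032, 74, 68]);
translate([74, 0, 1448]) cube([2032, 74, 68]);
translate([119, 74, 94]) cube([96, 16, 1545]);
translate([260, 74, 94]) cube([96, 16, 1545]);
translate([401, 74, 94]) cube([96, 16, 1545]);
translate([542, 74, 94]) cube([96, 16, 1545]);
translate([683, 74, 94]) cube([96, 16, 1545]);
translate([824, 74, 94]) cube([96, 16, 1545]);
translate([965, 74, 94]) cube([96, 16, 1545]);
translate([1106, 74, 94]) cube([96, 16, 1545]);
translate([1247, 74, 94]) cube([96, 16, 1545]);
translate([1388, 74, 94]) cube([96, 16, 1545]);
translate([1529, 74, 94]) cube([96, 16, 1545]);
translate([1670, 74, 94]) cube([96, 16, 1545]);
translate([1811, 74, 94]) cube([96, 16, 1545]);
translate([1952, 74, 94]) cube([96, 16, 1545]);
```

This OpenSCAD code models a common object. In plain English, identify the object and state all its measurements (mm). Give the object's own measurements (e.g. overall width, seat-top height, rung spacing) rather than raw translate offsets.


A fence section. Two 74×74 mm posts, 1621 mm tall, stand on the floor with a clear span of 2032 mm between their inner faces. Two horizontal rails of 74×68 mm section span the gap between the posts with their undersides at z = 278 mm and z = 1448 mm, flush with the posts' −y face. 14 pickets, each 96 mm wide, 16 mm thick and 1545 mm tall, are fixed to the +y face of the rails with their bottoms at z = 94 mm, spaced across the span with a 45 mm gap after the −x post and between neighbouring pickets, with 58 mm left before the +x post.


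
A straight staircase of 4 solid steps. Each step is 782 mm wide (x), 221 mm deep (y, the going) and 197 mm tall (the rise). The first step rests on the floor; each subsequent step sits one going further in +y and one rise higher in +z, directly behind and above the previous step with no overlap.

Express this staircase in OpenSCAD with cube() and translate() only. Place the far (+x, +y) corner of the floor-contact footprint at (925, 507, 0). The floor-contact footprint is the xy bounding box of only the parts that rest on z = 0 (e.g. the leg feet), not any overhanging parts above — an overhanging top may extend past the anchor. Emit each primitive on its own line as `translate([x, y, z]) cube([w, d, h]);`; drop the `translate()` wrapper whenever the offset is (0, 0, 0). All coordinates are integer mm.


translate([143, 286, 0]) cube([782, 221, 197]);
translate([143, 507, 197]) cube([782, 221, 197]);
translate([143, 728, 394]) cube([782, 221, 197]);
translate([143, 949, 591]) cube([782, 221, 197]);


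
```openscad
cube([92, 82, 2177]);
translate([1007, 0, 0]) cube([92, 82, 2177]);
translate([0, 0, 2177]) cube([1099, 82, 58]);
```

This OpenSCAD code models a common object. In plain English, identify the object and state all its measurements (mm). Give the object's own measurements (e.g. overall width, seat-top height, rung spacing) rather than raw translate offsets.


A door frame. The clear opening is 915 mm wide and 2177 mm high. Two 92 mm wide jambs, 82 mm deep, stand either side of the opening from the floor to the top of the opening. A 58 mm thick head sits across the top of both jambs, spanning the full outside width of the frame.


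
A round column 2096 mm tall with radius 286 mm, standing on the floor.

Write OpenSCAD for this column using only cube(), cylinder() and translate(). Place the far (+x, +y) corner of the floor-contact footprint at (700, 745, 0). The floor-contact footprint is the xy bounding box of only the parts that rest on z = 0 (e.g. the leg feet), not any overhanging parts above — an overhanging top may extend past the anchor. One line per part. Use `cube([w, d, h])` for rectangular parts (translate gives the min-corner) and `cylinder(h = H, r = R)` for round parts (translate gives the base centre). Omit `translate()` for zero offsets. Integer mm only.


translate([414, 459, 0]) cylinder(h = 2096, r = 286);


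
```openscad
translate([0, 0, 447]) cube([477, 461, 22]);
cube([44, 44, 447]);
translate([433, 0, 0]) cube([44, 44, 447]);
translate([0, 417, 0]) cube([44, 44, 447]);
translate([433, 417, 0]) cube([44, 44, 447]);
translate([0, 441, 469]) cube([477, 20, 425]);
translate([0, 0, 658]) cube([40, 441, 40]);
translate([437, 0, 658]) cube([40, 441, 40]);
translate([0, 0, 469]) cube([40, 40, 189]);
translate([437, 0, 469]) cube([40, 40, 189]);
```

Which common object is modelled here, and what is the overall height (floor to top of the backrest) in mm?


A chair. The overall height is 894 mm.

A slab on four corner posts with a tall panel at the back — a chair. The seat slab sits at z = 447 with thickness 22, and the 425 mm backrest starts at the seat top, so the overall height is 447 + 22 + 425 = 894 mm.


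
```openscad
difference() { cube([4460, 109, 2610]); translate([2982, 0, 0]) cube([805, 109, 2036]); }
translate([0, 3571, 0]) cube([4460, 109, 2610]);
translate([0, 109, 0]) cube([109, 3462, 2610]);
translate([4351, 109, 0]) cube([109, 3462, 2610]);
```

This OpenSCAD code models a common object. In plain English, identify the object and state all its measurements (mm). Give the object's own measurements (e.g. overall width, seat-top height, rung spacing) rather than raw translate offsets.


A single room: four walls, each 2610 mm tall and 109 mm thick, enclosing an outside footprint 4460×3680 mm (x × y), no floor or roof. The front and back walls (−y and +y sides) run the full x-width; the side walls fit between their inner faces. A door opening 805 mm wide and 2036 mm tall is cut through the front wall from the floor up, its −x edge 2982 mm from the wall's −x end.


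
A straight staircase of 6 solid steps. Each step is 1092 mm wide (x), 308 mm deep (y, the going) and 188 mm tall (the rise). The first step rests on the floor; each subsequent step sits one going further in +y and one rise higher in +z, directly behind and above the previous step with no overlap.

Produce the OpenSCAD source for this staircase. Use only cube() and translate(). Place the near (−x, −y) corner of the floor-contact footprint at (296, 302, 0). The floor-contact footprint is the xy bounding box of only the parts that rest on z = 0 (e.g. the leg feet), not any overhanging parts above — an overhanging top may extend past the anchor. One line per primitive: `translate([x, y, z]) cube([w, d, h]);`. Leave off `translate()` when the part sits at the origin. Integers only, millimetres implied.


translate([296, 302, 0]) cube([1092, 308, 188]);
translate([296, 610, 188]) cube([1092, 308, 188]);
translate([296, 918, 376]) cube([1092, 308, 188]);
translate([296, 1226, 564]) cube([1092, 308, 188]);
translate([296, 1534, 752]) cube([1092, 308, 188]);
translate([296, 1842, 940]) cube([1092, 308, 188]);


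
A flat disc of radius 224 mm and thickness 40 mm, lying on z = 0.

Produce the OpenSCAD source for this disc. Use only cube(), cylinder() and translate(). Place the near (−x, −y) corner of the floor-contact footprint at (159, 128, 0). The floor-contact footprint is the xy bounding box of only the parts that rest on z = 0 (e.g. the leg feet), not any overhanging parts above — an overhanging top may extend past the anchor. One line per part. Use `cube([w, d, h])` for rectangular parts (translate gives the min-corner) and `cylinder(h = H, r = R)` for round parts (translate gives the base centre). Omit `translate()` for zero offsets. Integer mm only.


translate([383, 352, 0]) cylinder(h = 40, r = 224);


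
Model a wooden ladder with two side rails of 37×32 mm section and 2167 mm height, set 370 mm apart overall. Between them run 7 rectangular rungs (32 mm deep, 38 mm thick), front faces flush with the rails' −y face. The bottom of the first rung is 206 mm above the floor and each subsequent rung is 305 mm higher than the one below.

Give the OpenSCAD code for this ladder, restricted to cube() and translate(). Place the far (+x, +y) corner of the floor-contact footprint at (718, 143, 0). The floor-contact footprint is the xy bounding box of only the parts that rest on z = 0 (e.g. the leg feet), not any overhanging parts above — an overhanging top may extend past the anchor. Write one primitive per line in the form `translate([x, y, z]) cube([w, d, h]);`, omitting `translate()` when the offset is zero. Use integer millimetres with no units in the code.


translate([348, 111, 0]) cube([37, 32, 2167]);
translate([681, 111, 0]) cube([37, 32, 2167]);
translate([385, 111, 206]) cube([296, 32, 38]);
translate([385, 111, 511]) cube([296, 32, 38]);
translate([385, 111, 816]) cube([296, 32, 38]);
translate([385, 111, 1121]) cube([296, 32, 38]);
translate([385, 111, 1426]) cube([296, 32, 38]);
translate([385, 111, 1731]) cube([296, 32, 38]);
translate([385, 111, 2036]) cube([296, 32, 38]);


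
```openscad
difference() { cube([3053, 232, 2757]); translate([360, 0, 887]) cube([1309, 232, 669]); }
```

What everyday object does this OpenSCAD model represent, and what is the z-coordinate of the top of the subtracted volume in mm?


A wall with a window opening. The window head height is 1556 mm.

A wall with a rectangular opening subtracted — a window. Sill at z = 887, opening 669 mm tall, so the head is at 887 + 669 = 1556 mm.


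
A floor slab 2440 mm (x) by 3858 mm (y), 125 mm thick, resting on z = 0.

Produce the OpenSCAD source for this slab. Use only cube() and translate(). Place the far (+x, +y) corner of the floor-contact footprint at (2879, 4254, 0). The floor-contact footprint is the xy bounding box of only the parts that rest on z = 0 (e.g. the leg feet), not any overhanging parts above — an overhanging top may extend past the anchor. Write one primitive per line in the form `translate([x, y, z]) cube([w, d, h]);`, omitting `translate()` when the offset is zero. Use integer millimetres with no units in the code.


translate([439, 396, 0]) cube([2440, 3858, 125]);


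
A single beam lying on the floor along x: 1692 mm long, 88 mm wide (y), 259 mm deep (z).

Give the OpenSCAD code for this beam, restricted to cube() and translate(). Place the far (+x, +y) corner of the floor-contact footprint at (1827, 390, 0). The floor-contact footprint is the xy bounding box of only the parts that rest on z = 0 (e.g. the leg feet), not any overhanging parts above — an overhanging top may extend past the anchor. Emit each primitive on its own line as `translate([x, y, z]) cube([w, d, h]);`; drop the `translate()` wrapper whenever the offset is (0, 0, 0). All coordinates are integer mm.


translate([135, 302, 0]) cube([1692, 88, 259]);
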